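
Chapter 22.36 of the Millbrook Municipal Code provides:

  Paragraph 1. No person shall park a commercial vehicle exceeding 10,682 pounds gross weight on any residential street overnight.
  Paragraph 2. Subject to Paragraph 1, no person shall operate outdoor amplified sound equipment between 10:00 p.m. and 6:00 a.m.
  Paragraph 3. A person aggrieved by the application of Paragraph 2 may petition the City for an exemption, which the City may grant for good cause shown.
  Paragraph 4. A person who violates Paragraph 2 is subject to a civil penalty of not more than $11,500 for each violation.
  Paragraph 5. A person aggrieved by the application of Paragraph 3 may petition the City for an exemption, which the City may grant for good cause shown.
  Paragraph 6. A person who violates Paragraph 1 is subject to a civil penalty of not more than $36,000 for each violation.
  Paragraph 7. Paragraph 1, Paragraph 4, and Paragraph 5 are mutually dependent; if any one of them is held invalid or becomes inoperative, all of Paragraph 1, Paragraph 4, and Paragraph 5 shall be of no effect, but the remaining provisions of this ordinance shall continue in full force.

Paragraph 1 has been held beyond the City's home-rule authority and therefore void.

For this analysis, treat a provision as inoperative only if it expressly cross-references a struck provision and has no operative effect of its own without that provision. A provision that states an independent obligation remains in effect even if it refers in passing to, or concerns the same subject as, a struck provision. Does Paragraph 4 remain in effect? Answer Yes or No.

Paragraph 1 is struck. The only function of Paragraph 6 is the civil penalty for violating Paragraph 1, so it cannot stand once Paragraph 1 is removed. Although Paragraph 2 refers to Paragraph 1, its operative terms do not depend on Paragraph 1, so it remains in effect. Paragraph 7 declares Paragraph 1, Paragraph 4, and Paragraph 5 mutually dependent; since one of them has fallen, all of them are of no effect. That brings down Paragraph 4 and Paragraph 5 as well. The remainder continues in force under Paragraph 7. Paragraph 2, Paragraph 3, and Paragraph 7 remain in effect. Paragraph 4 is among the inoperative provisions, so the answer is no.

No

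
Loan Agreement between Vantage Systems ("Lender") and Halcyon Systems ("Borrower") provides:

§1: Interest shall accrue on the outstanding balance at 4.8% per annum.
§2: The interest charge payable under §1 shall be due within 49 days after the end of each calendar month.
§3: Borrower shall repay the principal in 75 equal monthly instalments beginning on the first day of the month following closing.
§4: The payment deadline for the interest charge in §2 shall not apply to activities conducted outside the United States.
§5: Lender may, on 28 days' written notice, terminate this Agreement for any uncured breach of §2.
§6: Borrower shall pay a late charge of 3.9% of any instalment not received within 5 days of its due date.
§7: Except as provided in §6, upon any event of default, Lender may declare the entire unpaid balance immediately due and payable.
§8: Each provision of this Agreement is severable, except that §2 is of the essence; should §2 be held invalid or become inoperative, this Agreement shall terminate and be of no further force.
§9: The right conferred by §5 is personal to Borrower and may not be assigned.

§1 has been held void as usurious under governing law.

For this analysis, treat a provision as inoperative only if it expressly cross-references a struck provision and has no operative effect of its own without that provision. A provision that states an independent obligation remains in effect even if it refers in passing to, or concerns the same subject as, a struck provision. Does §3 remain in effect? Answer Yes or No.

No

§1 is struck. The whole of §2 is the payment deadline for the interest charge, defined by reference to §1, so §2 cannot stand once §1 is removed. §4 has no operative effect of its own apart from §2 and is therefore inoperative. §5 has no operative effect of its own apart from §2 and is therefore inoperative. §9 merely fixes the non-assignment of §5; with §5 gone it has nothing to operate on and falls away. §8 makes §2 an essential term, and §2 has been rendered inoperative by the cascade; under §8, the entire Agreement is therefore void. No provision of the Agreement survives. §3 is among the inoperative provisions, so the answer is no.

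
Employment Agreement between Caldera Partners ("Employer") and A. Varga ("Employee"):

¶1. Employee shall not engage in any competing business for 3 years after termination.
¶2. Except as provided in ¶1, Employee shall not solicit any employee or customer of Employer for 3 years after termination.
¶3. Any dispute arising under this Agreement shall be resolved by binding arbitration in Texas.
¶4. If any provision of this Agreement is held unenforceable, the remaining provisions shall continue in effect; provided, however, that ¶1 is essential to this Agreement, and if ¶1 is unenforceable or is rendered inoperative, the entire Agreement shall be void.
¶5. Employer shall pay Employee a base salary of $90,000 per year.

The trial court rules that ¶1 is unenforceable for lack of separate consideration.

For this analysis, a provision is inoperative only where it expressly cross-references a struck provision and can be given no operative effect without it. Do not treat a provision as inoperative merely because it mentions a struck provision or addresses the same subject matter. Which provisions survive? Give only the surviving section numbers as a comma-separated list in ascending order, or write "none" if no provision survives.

none

¶1 is struck. Nothing else in the Agreement is defined by reference to ¶1. ¶4 makes ¶1 an essential term, and ¶1 is the provision held invalid; under ¶4, the entire Agreement is therefore void. No provision of the Agreement survives.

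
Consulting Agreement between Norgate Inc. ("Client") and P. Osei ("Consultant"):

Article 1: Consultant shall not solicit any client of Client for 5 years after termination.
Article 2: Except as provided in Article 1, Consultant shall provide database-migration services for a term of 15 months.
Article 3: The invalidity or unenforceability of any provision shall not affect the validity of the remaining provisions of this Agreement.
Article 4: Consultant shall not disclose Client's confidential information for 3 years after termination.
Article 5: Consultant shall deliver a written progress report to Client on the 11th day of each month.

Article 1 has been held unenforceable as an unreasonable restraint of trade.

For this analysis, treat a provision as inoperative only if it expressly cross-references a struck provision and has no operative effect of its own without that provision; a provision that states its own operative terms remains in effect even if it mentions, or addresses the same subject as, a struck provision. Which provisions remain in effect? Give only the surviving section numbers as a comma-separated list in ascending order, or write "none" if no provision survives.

Article 1 is struck. Article 2 mentions Article 1 but its own obligation stands independently of Article 1, so Article 2 is not affected. No other provision's operative terms depend on Article 1. Article 3 is a severability clause and preserves every provision that can still be given independent effect. Article 2, Article 3, Article 4, and Article 5 remain in effect.

2, 3, 4, 5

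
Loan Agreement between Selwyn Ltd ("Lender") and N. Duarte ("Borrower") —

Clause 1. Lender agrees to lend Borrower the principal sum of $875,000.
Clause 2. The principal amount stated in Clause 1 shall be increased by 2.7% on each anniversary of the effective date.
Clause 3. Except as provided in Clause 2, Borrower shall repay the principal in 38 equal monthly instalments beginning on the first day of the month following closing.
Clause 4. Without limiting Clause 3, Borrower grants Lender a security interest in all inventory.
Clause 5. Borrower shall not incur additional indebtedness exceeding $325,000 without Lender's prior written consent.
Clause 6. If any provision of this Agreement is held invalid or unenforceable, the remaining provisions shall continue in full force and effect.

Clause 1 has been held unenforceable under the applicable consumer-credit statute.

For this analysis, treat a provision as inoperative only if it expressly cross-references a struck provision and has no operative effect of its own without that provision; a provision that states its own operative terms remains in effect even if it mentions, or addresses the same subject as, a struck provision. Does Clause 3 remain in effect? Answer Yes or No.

Yes

Clause 1 is struck. Clause 2 does nothing except set the escalation of the principal amount by reference to Clause 1; with Clause 1 gone it has no independent effect and is inoperative. Although Clause 3 refers to Clause 2, its operative terms do not depend on Clause 2, so it remains in effect. Under the severability clause in Clause 6, the remaining provisions continue in force. Clause 3, Clause 4, Clause 5, and Clause 6 remain in effect. Clause 3 is among the surviving provisions, so the answer is yes.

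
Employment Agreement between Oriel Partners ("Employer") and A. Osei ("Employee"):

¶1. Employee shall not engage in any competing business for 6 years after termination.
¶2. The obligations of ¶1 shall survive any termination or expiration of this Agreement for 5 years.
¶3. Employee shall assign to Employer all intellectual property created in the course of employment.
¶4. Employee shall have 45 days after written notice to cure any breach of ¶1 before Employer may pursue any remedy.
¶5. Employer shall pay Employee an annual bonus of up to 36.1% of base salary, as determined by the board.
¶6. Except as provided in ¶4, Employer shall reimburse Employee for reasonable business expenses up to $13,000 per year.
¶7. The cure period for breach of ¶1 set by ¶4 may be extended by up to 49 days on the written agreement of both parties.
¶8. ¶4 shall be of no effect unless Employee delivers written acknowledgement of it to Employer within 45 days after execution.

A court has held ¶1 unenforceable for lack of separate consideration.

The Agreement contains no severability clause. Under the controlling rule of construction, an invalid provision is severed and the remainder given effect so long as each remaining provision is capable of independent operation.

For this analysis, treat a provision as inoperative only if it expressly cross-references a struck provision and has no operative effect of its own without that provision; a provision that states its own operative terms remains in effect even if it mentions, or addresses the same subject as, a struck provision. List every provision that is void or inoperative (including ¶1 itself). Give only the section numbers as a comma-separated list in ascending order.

¶1 is struck. ¶2 operates only by reference to ¶1, so it falls with ¶1. The only function of ¶4 is the cure period for breach of ¶1, so it cannot stand once ¶1 is removed. ¶7 has no operative effect of its own apart from ¶4 and is therefore inoperative. ¶8 operates only by reference to ¶4, so it falls with ¶4. Although ¶6 refers to ¶4, its operative terms do not depend on ¶4, so it remains in effect. Under the stated default rule, only provisions that cannot operate independently fall away; the rest are enforced. The provisions still in force are ¶3, ¶5, and ¶6.

1, 2, 4, 7, 8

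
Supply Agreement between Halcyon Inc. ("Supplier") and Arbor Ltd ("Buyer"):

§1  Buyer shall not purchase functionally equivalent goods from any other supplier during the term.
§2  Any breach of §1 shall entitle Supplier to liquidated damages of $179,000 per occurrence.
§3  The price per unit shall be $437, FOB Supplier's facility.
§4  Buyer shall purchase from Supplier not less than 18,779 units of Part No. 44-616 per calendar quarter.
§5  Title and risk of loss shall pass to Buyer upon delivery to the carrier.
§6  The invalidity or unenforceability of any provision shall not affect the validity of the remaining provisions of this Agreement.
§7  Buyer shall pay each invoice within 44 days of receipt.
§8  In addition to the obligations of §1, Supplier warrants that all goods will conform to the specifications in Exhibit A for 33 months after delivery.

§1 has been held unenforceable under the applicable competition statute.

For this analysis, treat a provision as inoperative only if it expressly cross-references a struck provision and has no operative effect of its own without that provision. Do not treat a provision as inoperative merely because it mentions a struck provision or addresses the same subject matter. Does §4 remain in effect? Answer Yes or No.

§1 is struck. §2 does nothing except set the liquidated-damages amount by reference to §1; with §1 gone it has no independent effect and is inoperative. Although §8 refers to §1, its operative terms do not depend on §1, so it remains in effect. Under the severability clause in §6, the remaining provisions continue in force. §3, §4, §5, §6, §7, and §8 remain in effect. §4 is among the surviving provisions, so the answer is yes.

Yes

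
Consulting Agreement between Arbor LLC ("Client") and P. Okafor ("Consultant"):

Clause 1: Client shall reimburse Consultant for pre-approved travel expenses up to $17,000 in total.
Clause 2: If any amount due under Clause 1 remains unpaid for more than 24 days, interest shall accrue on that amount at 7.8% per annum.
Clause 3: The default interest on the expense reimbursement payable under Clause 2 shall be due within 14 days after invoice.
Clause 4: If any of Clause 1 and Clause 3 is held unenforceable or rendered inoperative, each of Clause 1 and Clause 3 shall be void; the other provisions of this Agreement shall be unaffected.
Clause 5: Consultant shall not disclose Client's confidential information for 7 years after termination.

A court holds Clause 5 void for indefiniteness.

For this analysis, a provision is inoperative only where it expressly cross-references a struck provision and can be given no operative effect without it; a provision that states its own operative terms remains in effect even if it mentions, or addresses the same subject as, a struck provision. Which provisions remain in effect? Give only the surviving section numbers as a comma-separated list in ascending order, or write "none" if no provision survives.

Clause 5 is struck. Nothing else in the Agreement is defined by reference to Clause 5. Clause 4 ties Clause 1 and Clause 3 together, but none of those is affected here; the remaining provisions continue in force under Clause 4. Clause 1, Clause 2, Clause 3, and Clause 4 remain in effect.

1, 2, 3, 4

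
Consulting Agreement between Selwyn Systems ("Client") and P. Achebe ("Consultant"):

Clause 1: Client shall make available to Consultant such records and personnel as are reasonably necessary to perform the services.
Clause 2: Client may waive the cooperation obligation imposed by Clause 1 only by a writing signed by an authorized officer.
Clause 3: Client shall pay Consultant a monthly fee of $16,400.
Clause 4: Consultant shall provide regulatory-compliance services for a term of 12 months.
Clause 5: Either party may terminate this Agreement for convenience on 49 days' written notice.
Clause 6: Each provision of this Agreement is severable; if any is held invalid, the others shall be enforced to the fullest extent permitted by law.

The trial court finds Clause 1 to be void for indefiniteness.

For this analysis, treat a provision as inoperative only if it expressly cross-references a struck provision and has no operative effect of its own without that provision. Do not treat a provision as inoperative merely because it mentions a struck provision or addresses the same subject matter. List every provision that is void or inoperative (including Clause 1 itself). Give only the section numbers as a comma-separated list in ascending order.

1, 2

Clause 1 is struck. Clause 2 merely fixes the waiver condition for Clause 1; with Clause 1 gone it has nothing to operate on and falls away. Under the severability clause in Clause 6, the remaining provisions continue in force. That leaves Clause 3, Clause 4, Clause 5, and Clause 6 in effect.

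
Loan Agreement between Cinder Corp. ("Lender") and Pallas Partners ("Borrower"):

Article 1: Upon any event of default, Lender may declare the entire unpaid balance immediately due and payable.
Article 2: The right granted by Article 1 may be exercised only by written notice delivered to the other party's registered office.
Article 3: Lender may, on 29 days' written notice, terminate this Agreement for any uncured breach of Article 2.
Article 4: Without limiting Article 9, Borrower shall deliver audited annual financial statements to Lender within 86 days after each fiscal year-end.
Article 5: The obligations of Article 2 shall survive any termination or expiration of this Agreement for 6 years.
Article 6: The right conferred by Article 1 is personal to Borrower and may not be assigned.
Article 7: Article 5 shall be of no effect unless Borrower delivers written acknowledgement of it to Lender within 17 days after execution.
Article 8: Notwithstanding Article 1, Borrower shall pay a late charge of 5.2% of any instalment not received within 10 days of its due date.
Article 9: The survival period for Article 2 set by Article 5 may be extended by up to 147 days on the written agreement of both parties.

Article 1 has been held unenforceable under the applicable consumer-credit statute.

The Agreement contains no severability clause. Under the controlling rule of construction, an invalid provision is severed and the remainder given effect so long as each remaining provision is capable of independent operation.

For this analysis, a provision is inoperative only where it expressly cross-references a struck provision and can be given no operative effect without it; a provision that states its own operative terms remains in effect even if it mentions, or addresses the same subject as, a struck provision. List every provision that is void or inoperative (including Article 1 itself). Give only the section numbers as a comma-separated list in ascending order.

Article 1 is struck. Article 2 operates only by reference to Article 1, so it falls with Article 1. The only function of Article 6 is the non-assignment of Article 1, so it cannot stand once Article 1 is removed. Article 3 merely fixes the termination right for breach of Article 2; with Article 2 gone it has nothing to operate on and falls away. Article 5 operates only by reference to Article 2, so it falls with Article 2. Article 7 merely fixes the acknowledgement condition for Article 5; with Article 5 gone it has nothing to operate on and falls away. The whole of Article 9 is the extension of the survival period for Article 2, defined by reference to Article 5, so Article 9 cannot stand once Article 5 is removed. Article 4 mentions Article 9 but its own obligation stands independently of Article 9, so Article 4 is not affected. Article 8 mentions Article 1 but its own obligation stands independently of Article 1, so Article 8 is not affected. Under the stated default rule, only provisions that cannot operate independently fall away; the rest are enforced. Article 4 and Article 8 remain in effect.

1, 2, 3, 5, 6, 7, 9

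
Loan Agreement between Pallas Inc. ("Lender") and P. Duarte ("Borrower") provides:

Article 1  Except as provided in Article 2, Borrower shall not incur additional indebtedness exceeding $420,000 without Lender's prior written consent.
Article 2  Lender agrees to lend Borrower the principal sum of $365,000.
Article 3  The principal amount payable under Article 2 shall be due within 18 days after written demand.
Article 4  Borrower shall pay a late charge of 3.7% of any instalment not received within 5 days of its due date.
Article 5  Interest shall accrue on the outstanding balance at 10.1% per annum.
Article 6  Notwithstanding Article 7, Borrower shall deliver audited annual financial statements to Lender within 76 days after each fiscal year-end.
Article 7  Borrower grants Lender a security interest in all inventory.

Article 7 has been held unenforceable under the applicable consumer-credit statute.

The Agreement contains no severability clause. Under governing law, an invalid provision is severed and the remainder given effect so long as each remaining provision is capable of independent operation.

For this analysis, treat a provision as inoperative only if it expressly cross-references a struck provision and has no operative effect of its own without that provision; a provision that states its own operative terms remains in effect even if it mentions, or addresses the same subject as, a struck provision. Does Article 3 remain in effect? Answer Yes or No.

Yes

Article 7 is struck. Article 6 mentions Article 7 but its own obligation stands independently of Article 7, so Article 6 is not affected. Nothing else in the Agreement is defined by reference to Article 7. With no severability clause, the stated default rule severs what cannot stand and enforces each remaining provision that can operate on its own. Article 1, Article 2, Article 3, Article 4, Article 5, and Article 6 remain in effect. Article 3 is among the surviving provisions, so the answer is yes.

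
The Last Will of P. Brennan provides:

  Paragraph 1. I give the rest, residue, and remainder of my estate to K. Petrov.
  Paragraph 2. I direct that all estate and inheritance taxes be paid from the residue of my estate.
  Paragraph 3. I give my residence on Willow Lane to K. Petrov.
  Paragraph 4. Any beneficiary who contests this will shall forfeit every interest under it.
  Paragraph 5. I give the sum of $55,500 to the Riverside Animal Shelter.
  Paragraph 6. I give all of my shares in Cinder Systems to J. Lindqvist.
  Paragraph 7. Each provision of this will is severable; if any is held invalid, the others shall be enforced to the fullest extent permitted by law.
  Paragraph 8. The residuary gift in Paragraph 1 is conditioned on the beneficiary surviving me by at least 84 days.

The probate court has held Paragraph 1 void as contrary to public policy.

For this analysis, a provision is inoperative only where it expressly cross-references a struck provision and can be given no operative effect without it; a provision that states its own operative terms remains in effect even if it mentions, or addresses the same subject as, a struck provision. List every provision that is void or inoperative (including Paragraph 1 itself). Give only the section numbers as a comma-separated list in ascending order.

Paragraph 1 is struck. Paragraph 8 merely fixes the survivorship condition on Paragraph 1; with Paragraph 1 gone it has nothing to operate on and falls away. Paragraph 7 is a severability clause and preserves every provision that can still be given independent effect. The provisions still in force are Paragraph 2, Paragraph 3, Paragraph 4, Paragraph 5, Paragraph 6, and Paragraph 7.

1, 8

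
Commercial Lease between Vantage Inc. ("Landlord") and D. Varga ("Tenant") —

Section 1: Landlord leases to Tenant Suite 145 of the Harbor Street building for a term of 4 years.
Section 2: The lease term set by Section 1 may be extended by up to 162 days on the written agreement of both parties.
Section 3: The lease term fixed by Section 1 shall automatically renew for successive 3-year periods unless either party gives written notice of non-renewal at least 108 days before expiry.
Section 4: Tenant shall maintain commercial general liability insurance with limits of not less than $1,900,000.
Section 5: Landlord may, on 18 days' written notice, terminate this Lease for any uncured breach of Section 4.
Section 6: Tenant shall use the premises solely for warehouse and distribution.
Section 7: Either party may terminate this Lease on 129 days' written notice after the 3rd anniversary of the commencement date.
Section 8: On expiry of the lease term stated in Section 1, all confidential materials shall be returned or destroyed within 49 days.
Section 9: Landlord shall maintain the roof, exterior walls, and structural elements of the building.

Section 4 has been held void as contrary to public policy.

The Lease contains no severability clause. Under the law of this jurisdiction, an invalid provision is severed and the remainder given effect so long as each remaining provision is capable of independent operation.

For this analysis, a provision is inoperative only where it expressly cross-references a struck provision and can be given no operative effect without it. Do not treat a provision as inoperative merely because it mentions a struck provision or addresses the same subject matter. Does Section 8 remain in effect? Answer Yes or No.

Yes

Section 4 is struck. Section 5 operates only by reference to Section 4, so it falls with Section 4. With no severability clause, the stated default rule severs what cannot stand and enforces each remaining provision that can operate on its own. The provisions still in force are Section 1, Section 2, Section 3, Section 6, Section 7, Section 8, and Section 9. Section 8 is among the surviving provisions, so the answer is yes.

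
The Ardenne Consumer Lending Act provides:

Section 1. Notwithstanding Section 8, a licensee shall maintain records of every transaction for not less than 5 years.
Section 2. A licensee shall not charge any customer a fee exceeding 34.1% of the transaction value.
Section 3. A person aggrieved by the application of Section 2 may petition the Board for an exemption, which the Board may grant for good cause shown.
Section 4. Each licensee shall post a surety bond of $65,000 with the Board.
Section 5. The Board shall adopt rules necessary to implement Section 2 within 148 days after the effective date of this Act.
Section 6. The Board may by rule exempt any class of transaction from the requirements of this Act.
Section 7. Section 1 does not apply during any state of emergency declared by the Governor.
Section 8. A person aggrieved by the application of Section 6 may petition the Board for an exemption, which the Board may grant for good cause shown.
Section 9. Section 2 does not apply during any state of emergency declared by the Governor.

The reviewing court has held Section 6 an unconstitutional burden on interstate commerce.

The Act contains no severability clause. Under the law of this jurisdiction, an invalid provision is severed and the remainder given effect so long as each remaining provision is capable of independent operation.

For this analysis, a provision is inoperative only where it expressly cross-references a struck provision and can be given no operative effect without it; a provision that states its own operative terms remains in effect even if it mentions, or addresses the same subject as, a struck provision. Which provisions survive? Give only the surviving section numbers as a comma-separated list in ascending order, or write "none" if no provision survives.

Section 6 is struck. Section 8 operates only by reference to Section 6, so it falls with Section 6. Although Section 1 refers to Section 8, its operative terms do not depend on Section 8, so it remains in effect. With no severability clause, the stated default rule severs what cannot stand and enforces each remaining provision that can operate on its own. Section 1, Section 2, Section 3, Section 4, Section 5, Section 7, and Section 9 remain in effect.

1, 2, 3, 4, 5, 7, 9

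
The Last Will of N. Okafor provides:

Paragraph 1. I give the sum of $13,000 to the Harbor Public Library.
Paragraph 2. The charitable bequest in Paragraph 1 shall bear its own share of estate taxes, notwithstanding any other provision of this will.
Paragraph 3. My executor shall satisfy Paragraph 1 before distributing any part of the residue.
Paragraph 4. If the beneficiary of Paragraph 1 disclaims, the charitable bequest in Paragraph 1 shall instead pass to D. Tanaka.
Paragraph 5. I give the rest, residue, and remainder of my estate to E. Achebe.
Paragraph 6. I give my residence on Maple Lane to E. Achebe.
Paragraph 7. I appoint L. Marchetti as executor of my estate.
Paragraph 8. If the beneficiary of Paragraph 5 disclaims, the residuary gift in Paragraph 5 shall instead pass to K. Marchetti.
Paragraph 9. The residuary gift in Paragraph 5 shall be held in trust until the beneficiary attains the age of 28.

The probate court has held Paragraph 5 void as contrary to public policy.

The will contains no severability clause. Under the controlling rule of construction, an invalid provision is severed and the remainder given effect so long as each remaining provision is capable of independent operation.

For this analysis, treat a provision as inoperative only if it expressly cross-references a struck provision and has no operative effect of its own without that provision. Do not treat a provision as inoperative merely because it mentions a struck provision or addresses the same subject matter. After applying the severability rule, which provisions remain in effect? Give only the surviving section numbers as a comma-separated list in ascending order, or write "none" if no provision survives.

1, 2, 3, 4, 6, 7

Paragraph 5 is struck. Paragraph 8 merely fixes the alternative disposition for Paragraph 5; with Paragraph 5 gone it has nothing to operate on and falls away. Paragraph 9 has no operative effect of its own apart from Paragraph 5 and is therefore inoperative. With no severability clause, the stated default rule severs what cannot stand and enforces each remaining provision that can operate on its own. The provisions still in force are Paragraph 1, Paragraph 2, Paragraph 3, Paragraph 4, Paragraph 6, and Paragraph 7.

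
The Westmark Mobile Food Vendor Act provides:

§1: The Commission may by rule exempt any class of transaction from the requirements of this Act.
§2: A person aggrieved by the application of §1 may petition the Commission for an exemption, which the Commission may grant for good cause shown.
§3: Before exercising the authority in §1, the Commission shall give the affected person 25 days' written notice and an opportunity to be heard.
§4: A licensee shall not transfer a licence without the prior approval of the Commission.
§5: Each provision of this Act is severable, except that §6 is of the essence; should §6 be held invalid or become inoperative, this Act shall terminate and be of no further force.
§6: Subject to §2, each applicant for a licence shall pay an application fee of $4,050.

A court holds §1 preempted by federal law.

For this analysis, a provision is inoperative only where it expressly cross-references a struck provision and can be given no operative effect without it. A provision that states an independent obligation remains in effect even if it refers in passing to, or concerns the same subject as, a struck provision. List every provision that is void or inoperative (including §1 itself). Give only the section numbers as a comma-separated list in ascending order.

1, 2, 3

§1 is struck. The only function of §2 is the exemption procedure for §1, so it cannot stand once §1 is removed. §3 merely fixes the notice-and-hearing requirement for §1; with §1 gone it has nothing to operate on and falls away. §6 mentions §2 but its own obligation stands independently of §2, so §6 is not affected. §5 makes §6 an essential term, but §6 is unaffected, so the severability proviso in §5 preserves the remaining provisions. The provisions still in force are §4, §5, and §6.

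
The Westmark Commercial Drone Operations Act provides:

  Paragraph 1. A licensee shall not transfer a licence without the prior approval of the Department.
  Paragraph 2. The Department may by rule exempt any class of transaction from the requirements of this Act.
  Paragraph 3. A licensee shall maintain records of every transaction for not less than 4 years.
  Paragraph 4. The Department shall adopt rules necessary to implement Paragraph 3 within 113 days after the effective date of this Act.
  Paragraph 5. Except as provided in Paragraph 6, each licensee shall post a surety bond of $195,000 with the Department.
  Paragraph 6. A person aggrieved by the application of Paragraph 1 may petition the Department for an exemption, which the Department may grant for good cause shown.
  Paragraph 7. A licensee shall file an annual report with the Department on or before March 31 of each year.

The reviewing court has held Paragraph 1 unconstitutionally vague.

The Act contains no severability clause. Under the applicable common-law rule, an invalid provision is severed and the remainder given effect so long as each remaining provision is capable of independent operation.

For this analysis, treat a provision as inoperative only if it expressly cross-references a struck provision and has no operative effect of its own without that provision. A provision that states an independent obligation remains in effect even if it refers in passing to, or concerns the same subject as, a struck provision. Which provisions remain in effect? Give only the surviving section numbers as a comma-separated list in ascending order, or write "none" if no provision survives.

Paragraph 1 is struck. Paragraph 6 has no operative effect of its own apart from Paragraph 1 and is therefore inoperative. Although Paragraph 5 refers to Paragraph 6, its operative terms do not depend on Paragraph 6, so it remains in effect. Under the stated default rule, only provisions that cannot operate independently fall away; the rest are enforced. That leaves Paragraph 2, Paragraph 3, Paragraph 4, Paragraph 5, and Paragraph 7 in effect.

2, 3, 4, 5, 7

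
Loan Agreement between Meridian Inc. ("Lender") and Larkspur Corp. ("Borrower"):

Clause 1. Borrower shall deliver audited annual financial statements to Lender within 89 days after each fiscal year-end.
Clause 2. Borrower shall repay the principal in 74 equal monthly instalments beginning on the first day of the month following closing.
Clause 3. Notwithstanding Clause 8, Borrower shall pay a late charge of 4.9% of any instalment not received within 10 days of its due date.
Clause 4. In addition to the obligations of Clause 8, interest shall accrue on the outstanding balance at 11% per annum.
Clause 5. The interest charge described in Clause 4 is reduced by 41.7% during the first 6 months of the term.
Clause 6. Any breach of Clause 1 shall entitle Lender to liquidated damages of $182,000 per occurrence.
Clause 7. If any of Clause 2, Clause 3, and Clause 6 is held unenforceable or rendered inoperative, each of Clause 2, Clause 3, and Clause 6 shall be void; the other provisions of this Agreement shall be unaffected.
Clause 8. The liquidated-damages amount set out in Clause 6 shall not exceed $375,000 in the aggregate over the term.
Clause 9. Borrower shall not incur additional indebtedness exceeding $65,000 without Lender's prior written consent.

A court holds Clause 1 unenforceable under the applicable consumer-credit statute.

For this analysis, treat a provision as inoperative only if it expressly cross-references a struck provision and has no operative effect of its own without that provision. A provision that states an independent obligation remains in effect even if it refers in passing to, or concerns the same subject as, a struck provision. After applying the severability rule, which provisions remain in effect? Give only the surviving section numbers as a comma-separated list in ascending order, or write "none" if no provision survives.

4, 5, 7, 9

Clause 1 is struck. Clause 6 operates only by reference to Clause 1, so it falls with Clause 1. Clause 8 operates only by reference to Clause 6, so it falls with Clause 6. Although Clause 4 refers to Clause 8, its operative terms do not depend on Clause 8, so it remains in effect. Clause 7 declares Clause 2, Clause 3, and Clause 6 mutually dependent; since one of them has fallen, all of them are of no effect. That brings down Clause 2 and Clause 3 as well. The remainder continues in force under Clause 7. That leaves Clause 4, Clause 5, Clause 7, and Clause 9 in effect.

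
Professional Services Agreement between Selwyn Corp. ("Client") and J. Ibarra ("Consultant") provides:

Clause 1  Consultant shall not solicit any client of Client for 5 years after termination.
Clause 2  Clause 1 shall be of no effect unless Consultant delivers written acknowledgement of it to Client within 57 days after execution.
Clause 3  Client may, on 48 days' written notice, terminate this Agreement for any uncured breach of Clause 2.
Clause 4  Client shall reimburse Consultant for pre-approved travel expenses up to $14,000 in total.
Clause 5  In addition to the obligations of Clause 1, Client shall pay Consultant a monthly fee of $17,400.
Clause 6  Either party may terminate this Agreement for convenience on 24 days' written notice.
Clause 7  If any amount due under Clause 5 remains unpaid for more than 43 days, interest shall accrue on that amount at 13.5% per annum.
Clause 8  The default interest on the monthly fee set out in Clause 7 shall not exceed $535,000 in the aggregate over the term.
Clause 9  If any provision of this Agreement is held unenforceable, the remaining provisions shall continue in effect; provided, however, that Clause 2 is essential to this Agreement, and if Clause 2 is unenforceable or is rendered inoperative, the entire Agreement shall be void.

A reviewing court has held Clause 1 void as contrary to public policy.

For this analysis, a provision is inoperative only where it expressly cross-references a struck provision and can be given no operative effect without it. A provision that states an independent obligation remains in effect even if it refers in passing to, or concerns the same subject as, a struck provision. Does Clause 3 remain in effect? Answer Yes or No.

No

Clause 1 is struck. Clause 2 merely fixes the acknowledgement condition for Clause 1; with Clause 1 gone it has nothing to operate on and falls away. Clause 3 merely fixes the termination right for breach of Clause 2; with Clause 2 gone it has nothing to operate on and falls away. Clause 9 makes Clause 2 an essential term, and Clause 2 has been rendered inoperative by the cascade; under Clause 9, the entire Agreement is therefore void. No provision of the Agreement survives. Clause 3 is among the inoperative provisions, so the answer is no.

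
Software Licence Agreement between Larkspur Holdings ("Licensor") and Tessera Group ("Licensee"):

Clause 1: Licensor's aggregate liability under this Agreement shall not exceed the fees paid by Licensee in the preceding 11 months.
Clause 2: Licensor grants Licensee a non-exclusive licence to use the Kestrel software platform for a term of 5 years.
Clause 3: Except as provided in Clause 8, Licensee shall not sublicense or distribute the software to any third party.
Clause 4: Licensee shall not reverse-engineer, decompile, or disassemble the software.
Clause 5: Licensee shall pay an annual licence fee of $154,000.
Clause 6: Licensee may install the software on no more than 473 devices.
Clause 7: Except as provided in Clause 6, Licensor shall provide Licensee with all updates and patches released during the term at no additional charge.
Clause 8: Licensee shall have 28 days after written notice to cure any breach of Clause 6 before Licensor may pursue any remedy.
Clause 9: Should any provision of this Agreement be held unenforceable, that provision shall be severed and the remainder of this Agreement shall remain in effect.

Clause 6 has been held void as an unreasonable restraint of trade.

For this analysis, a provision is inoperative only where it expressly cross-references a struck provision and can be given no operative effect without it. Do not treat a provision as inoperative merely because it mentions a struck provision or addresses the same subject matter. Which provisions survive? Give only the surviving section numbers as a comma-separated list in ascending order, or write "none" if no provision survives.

1, 2, 3, 4, 5, 7, 9

Clause 6 is struck. Clause 8 operates only by reference to Clause 6, so it falls with Clause 6. Clause 7 mentions Clause 6 but its own obligation stands independently of Clause 6, so Clause 7 is not affected. Although Clause 3 refers to Clause 8, its operative terms do not depend on Clause 8, so it remains in effect. Clause 9 is a severability clause and preserves every provision that can still be given independent effect. That leaves Clause 1, Clause 2, Clause 3, Clause 4, Clause 5, Clause 7, and Clause 9 in effect.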